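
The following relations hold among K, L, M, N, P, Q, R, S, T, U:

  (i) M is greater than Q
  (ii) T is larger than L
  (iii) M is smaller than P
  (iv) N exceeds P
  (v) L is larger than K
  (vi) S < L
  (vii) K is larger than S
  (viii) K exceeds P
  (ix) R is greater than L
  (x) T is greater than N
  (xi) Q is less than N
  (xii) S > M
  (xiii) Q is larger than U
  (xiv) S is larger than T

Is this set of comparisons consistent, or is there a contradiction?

inconsistent

We have L < T stated directly, yet also T < S < K < L by chaining the others — so T < L. Contradiction.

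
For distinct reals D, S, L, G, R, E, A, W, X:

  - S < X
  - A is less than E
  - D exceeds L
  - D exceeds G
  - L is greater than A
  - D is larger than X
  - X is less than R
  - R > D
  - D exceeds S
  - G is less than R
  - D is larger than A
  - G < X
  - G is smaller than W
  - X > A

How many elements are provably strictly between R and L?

1

Chaining upward from L reaches: D.
Chaining downward from R reaches: S, A, G, X, D.
Strictly between L and R are those in both lists: D — 1 element.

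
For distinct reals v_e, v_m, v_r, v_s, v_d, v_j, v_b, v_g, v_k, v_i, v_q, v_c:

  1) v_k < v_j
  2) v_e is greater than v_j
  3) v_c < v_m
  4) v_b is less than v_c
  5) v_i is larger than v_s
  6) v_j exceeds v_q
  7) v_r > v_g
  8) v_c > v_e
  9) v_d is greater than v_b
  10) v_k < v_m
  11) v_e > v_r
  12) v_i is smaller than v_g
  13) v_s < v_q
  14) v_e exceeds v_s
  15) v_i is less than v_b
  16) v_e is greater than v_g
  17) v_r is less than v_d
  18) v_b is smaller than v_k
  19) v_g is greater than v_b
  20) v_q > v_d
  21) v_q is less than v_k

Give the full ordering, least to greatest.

v_s < v_i < v_b < v_g < v_r < v_d < v_q < v_k < v_j < v_e < v_c < v_m

Nothing is placed below v_s, so it is least; from there v_s < v_i; v_i < v_b; v_b < v_g; v_g < v_r; v_r < v_d; v_d < v_q; v_q < v_k; v_k < v_j; v_j < v_e; v_e < v_c; v_c < v_m, each given directly.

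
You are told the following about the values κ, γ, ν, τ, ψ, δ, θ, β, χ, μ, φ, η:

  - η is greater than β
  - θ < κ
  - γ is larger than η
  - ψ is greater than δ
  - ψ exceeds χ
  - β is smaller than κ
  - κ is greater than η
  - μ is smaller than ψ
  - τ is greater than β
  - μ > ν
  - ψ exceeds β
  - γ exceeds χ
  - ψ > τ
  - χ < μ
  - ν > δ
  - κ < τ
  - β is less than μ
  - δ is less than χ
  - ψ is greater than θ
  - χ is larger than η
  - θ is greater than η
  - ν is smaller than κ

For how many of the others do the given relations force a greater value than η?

Directly above η: χ, θ, γ, κ.
One step further: τ, μ, ψ (7 so far).
No other element is forced above η by the given relations, so the count is 7.

7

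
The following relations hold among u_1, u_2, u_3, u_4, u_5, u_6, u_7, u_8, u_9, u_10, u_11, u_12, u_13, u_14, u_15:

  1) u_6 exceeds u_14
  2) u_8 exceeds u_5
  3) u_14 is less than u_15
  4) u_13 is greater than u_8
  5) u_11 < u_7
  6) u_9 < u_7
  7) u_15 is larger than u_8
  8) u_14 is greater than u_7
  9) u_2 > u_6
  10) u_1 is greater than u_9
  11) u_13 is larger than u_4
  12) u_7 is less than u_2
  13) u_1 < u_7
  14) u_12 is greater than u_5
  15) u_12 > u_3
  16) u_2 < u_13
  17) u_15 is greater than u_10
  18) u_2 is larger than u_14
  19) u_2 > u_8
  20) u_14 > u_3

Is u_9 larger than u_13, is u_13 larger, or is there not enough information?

Chaining the given relations: u_9 < u_1 < u_7 < u_14 < u_6 < u_2 < u_13.
So u_13 is larger.

u_13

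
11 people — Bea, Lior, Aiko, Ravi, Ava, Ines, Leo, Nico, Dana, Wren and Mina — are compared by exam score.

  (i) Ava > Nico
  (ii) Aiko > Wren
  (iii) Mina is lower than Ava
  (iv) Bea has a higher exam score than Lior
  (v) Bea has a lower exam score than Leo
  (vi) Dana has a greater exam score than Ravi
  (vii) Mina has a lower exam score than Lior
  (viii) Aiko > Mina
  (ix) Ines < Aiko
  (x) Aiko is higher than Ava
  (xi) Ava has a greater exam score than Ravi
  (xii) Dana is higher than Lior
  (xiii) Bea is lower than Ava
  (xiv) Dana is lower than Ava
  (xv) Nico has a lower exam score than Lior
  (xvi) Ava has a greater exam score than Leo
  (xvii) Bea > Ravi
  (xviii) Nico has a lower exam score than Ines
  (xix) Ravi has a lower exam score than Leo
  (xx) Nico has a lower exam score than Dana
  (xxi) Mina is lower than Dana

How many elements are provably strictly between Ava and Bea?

The relations place Bea below Ava. An element lies strictly between them when it is forced above Bea and also forced below Ava.
Above Bea: {Leo, Aiko}. Below Ava: {Nico, Ravi, Mina, Lior, Leo, Dana}.
Intersection: {Leo} — 1.

1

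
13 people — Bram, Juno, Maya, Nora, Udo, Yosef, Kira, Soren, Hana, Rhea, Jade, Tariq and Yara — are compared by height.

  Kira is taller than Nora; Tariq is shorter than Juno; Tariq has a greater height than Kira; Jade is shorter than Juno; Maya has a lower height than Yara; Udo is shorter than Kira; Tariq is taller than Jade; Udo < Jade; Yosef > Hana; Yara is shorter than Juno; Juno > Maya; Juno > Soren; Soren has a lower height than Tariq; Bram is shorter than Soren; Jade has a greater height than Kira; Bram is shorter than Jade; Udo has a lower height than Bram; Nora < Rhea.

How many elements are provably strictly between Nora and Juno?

The relations place Nora below Juno. An element lies strictly between them when it is forced above Nora and also forced below Juno.
Above Nora: {Kira, Jade, Tariq, Rhea}. Below Juno: {Maya, Udo, Kira, Bram, Jade, Soren, Tariq, Yara}.
Intersection: {Kira, Jade, Tariq} — 3.

3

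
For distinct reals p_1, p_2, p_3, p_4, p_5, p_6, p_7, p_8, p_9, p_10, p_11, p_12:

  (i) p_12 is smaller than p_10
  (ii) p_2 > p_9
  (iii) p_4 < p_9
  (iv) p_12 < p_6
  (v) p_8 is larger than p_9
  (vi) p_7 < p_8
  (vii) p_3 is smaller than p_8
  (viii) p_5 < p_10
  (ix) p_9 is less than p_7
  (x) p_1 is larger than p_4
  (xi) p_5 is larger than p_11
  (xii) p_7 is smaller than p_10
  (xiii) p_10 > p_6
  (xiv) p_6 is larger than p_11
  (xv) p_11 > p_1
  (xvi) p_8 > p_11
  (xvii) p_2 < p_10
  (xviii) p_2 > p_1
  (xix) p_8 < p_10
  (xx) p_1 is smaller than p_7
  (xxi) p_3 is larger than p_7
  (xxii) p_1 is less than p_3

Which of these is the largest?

p_4 is not greatest since p_4 < p_1; p_9 is not greatest since p_9 < p_2; p_1 is not greatest since p_1 < p_2; p_11 is not greatest since p_11 < p_8; p_12 is not greatest since p_12 < p_6; p_6 is not greatest since p_6 < p_10; p_5 is not greatest since p_5 < p_10; p_7 is not greatest since p_7 < p_8; p_2 is not greatest since p_2 < p_10; p_3 is not greatest since p_3 < p_8; p_8 is not greatest since p_8 < p_10.
Only p_10 has nothing above it, so p_10 is the largest.

p_10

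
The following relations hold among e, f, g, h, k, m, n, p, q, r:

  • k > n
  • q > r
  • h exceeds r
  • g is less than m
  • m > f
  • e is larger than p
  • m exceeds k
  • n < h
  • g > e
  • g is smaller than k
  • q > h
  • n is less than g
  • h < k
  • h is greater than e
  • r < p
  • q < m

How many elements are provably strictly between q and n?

Chaining upward from n reaches: g, h, k, m.
Chaining downward from q reaches: r, p, e, h.
Strictly between n and q are those in both lists: h — 1 element.

1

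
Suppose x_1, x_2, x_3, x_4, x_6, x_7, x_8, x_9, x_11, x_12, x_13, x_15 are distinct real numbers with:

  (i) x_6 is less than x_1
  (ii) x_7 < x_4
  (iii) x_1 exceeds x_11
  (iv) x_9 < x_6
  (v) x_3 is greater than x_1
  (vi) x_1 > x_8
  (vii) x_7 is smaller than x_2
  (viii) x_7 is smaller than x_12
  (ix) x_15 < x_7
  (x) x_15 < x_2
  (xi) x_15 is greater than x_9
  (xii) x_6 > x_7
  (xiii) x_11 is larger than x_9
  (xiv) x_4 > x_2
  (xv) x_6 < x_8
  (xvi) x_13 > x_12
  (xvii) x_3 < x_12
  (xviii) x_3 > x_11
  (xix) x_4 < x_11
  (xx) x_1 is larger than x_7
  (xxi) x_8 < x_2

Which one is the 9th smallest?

x_1

Piecing the relations together gives one ordering: x_9 < x_15 < x_7 < x_6 < x_8 < x_2 < x_4 < x_11 < x_1 < x_3 < x_12 < x_13.
Counting 9 from the smallest end gives x_1.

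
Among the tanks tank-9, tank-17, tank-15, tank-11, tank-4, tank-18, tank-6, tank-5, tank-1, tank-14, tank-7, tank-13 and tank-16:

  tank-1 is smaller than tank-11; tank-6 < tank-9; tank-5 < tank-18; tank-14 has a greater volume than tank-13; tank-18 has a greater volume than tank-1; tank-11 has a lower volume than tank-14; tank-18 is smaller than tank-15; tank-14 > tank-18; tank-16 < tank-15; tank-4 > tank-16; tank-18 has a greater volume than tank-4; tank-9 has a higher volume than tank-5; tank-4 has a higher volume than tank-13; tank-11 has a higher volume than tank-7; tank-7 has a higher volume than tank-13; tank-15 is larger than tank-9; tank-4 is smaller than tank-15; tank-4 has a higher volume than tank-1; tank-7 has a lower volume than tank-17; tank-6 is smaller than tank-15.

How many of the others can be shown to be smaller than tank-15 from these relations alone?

Directly below tank-15: tank-6, tank-16, tank-9, tank-4, tank-18.
One step further: tank-13, tank-5, tank-1 (8 so far).
Nothing else is reachable below tank-15; 8 in all.

8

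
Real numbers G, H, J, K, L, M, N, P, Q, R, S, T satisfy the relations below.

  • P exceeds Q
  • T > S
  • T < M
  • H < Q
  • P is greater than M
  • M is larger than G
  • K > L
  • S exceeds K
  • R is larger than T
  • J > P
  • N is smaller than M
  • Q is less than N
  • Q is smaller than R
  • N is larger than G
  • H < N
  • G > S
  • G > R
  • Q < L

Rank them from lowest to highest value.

Nothing is placed below H, so it is least; from there H < Q; Q < L; L < K; K < S; S < T; T < R; R < G; G < N; N < M; M < P; P < J, each given directly.

H < Q < L < K < S < T < R < G < N < M < P < J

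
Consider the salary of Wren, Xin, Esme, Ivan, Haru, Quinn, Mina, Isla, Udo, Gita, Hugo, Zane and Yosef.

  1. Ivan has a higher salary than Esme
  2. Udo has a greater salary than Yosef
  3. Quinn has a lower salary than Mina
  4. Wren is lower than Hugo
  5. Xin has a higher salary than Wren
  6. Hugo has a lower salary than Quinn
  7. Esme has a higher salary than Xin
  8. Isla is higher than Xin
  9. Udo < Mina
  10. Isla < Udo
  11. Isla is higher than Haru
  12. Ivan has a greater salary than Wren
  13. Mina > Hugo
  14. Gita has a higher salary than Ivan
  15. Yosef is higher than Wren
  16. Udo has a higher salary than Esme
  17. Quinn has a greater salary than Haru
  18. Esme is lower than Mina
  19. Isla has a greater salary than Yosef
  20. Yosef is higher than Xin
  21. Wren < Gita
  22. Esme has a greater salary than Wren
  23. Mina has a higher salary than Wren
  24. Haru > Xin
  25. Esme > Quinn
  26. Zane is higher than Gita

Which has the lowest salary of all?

Wren

Hugo is not least since Wren < Hugo; Xin is not least since Wren < Xin; Haru is not least since Xin < Haru; Quinn is not least since Haru < Quinn; Yosef is not least since Wren < Yosef; Esme is not least since Quinn < Esme; Ivan is not least since Wren < Ivan; Isla is not least since Xin < Isla; Udo is not least since Isla < Udo; Mina is not least since Udo < Mina; Gita is not least since Wren < Gita; Zane is not least since Gita < Zane.
Only Wren has nothing below it, so Wren is the lowest salary.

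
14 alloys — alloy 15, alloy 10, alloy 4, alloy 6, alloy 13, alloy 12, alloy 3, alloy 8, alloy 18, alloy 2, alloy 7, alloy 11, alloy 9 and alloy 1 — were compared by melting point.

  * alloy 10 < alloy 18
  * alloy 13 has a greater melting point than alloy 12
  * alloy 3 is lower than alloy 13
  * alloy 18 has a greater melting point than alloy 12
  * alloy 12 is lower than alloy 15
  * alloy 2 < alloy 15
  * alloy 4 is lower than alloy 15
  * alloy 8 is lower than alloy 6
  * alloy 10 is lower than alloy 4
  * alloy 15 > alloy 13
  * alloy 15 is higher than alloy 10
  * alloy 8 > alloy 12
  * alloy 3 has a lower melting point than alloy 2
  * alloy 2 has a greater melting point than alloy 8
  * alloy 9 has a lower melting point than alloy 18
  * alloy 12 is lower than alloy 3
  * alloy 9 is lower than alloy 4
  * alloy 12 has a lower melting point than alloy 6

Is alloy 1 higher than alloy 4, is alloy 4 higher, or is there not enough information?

undetermined

Following every chain through alloy 1: nothing is chained to alloy 1.
alloy 4 is not reached, and no chain runs the other way from alloy 4 to alloy 1.
So the given relations leave the order of alloy 1 and alloy 4 undetermined.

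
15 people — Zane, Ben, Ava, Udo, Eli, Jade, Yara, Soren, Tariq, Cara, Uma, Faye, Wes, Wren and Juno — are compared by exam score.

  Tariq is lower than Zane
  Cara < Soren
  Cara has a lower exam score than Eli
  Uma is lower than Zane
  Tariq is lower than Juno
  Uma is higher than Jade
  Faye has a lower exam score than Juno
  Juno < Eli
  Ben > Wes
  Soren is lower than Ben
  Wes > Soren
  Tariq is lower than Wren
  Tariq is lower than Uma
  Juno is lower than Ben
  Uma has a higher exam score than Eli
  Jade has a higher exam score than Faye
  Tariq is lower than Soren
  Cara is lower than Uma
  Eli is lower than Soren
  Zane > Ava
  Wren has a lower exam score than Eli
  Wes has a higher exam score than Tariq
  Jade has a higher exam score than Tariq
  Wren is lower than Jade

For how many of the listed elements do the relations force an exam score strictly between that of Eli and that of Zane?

1

The relations place Eli below Zane. An element lies strictly between them when it is forced above Eli and also forced below Zane.
Above Eli: {Soren, Wes, Uma, Ben}. Below Zane: {Ava, Tariq, Faye, Juno, Wren, Jade, Cara, Uma}.
Intersection: {Uma} — 1.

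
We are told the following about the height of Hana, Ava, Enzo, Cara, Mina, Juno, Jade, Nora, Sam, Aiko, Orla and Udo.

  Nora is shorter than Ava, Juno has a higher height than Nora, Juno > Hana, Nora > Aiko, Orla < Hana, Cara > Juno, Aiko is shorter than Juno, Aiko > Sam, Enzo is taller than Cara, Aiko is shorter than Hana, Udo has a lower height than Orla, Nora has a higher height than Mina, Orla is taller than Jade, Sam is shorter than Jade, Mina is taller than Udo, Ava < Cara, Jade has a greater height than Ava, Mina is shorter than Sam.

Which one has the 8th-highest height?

Nora

The consecutive relations fix a unique order: Udo < Mina < Sam < Aiko < Nora < Ava < Jade < Orla < Hana < Juno < Cara < Enzo.
The 8th largest is Nora.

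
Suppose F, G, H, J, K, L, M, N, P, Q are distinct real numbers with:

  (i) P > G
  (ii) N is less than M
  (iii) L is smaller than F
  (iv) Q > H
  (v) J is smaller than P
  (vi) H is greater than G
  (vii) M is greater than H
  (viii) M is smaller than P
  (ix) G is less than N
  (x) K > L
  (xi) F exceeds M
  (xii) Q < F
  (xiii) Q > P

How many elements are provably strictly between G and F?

The relations place G below F. An element lies strictly between them when it is forced above G and also forced below F.
Above G: {H, N, M, P, Q}. Below F: {H, L, N, J, M, P, Q}.
Intersection: {H, N, M, P, Q} — 5.

5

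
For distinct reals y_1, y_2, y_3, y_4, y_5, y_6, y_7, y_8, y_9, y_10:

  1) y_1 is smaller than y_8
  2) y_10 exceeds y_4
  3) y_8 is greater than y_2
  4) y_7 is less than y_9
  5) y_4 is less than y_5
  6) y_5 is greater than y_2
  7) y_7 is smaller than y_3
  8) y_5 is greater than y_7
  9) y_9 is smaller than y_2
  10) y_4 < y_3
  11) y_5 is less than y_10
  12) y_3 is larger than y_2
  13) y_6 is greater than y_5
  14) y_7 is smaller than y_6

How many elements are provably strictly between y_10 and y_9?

The relations place y_9 below y_10. An element lies strictly between them when it is forced above y_9 and also forced below y_10.
Above y_9: {y_2, y_5, y_3, y_6, y_8}. Below y_10: {y_7, y_4, y_2, y_5}.
Intersection: {y_2, y_5} — 2.

2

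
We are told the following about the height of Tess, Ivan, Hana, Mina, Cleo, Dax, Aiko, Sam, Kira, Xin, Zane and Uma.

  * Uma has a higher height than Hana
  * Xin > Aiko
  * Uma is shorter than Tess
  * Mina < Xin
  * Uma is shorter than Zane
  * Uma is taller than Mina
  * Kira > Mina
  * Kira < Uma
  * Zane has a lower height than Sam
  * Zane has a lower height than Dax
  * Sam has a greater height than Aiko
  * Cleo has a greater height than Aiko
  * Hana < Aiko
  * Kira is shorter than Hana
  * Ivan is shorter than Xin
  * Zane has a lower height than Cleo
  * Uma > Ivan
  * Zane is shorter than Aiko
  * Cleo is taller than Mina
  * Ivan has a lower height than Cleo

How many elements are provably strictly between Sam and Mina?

5

Chaining upward from Mina reaches: Kira, Hana, Uma, Zane, Aiko, Dax, Xin, Tess, Cleo.
Chaining downward from Sam reaches: Ivan, Kira, Hana, Uma, Zane, Aiko.
Strictly between Mina and Sam are those in both lists: Kira, Hana, Uma, Zane, Aiko — 5 elements.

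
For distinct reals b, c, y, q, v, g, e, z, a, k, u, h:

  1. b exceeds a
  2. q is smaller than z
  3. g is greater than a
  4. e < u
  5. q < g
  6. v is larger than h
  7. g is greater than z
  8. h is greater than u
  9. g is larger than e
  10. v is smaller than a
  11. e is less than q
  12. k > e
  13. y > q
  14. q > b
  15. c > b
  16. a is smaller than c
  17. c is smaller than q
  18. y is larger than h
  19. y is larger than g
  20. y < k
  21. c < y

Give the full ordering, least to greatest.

e < u < h < v < a < b < c < q < z < g < y < k

Nothing is placed below e, so it is least; from there e < u; u < h; h < v; v < a; a < b; b < c; c < q; q < z; z < g; g < y; y < k, each given directly.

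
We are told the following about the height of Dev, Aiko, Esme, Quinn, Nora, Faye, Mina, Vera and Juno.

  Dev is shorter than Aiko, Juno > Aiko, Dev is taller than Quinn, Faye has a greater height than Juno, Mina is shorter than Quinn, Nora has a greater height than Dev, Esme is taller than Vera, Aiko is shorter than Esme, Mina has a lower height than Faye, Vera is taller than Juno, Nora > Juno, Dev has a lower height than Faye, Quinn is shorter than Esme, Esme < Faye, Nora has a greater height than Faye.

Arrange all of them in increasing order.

Each adjacent pair is fixed by a given relation: Mina < Quinn; Quinn < Dev; Dev < Aiko; Aiko < Juno; Juno < Vera; Vera < Esme; Esme < Faye; Faye < Nora. Chaining them end to end gives the full order.

Mina < Quinn < Dev < Aiko < Juno < Vera < Esme < Faye < Nora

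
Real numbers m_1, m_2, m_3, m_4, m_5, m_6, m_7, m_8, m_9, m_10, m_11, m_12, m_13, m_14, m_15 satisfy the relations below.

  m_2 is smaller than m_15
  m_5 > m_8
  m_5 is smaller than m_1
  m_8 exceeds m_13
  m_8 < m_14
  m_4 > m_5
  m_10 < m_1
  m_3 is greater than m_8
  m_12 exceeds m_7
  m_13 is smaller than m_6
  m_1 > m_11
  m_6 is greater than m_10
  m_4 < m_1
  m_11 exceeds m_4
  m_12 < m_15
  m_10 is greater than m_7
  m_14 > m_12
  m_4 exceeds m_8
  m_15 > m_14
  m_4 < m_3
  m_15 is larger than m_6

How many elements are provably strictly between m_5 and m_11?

1

The relations place m_5 below m_11. An element lies strictly between them when it is forced above m_5 and also forced below m_11.
Above m_5: {m_4, m_3, m_1}. Below m_11: {m_13, m_8, m_4}.
Intersection: {m_4} — 1.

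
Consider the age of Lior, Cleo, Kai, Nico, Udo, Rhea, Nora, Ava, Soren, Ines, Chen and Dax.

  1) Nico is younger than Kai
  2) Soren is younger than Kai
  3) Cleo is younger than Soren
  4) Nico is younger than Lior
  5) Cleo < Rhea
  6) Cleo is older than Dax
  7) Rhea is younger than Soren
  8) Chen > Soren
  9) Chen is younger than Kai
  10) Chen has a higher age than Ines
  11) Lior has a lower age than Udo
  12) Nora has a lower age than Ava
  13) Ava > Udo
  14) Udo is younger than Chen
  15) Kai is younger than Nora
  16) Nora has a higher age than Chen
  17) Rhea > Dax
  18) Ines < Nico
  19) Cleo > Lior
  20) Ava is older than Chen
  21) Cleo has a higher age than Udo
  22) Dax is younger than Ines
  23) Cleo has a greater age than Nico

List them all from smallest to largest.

Dax < Ines < Nico < Lior < Udo < Cleo < Rhea < Soren < Chen < Kai < Nora < Ava

Each adjacent pair is fixed by a given relation: Dax < Ines; Ines < Nico; Nico < Lior; Lior < Udo; Udo < Cleo; Cleo < Rhea; Rhea < Soren; Soren < Chen; Chen < Kai; Kai < Nora; Nora < Ava. Chaining them end to end gives the full order.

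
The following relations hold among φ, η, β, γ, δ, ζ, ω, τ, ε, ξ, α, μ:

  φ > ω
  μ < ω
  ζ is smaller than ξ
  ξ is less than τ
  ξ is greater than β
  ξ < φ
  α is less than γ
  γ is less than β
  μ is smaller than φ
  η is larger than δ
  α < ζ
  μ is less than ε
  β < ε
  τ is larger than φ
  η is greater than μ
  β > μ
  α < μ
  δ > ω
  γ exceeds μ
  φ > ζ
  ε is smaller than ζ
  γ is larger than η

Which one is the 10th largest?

Piecing the relations together gives one ordering: α < μ < ω < δ < η < γ < β < ε < ζ < ξ < φ < τ.
Counting 10 from the largest end gives ω.

ω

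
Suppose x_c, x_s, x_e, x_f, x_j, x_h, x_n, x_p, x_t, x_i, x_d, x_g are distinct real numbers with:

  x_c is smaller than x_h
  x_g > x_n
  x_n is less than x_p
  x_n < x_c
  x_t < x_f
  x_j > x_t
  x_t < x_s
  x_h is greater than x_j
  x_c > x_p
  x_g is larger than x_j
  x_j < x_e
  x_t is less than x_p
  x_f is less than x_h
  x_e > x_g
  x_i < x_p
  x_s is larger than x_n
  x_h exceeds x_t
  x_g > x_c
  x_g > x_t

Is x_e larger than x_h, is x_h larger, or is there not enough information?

Following every chain through x_h: below x_h we get x_i, x_t, x_n, x_f, x_p, x_c, x_j.
x_e is not reached, and no chain runs the other way from x_e to x_h.
So the given relations leave the order of x_h and x_e undetermined.

undetermined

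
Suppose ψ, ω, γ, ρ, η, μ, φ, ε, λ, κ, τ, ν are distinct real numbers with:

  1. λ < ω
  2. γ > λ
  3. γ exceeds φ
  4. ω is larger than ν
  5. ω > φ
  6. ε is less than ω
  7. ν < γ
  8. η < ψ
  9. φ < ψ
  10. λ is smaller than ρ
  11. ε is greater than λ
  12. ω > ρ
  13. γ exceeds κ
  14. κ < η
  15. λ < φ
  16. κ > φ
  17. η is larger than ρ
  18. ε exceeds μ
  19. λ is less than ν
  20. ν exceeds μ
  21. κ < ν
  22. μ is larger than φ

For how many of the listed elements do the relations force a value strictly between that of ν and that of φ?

The relations place φ below ν. An element lies strictly between them when it is forced above φ and also forced below ν.
Above φ: {μ, κ, ε, η, ω, ψ, γ}. Below ν: {λ, μ, κ}.
Intersection: {μ, κ} — 2.

2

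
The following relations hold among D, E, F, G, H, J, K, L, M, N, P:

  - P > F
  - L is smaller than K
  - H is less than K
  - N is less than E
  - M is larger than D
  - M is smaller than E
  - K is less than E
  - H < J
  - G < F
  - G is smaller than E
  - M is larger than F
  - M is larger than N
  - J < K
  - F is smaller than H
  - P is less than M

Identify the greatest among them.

E

G is not greatest since G < E; L is not greatest since L < K; F is not greatest since F < H; N is not greatest since N < M; H is not greatest since H < K; D is not greatest since D < M; P is not greatest since P < M; M is not greatest since M < E; J is not greatest since J < K; K is not greatest since K < E.
Only E has nothing above it, so E is the greatest.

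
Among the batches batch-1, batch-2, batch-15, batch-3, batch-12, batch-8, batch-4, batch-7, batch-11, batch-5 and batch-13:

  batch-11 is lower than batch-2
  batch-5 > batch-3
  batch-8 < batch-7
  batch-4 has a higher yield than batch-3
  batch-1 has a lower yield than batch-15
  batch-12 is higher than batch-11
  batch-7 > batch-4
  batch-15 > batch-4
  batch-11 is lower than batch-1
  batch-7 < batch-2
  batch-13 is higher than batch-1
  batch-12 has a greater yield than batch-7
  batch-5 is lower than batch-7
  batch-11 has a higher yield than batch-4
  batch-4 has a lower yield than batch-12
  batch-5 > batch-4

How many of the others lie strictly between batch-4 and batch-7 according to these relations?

1

The relations place batch-4 below batch-7. An element lies strictly between them when it is forced above batch-4 and also forced below batch-7.
Above batch-4: {batch-5, batch-11, batch-1, batch-2, batch-15, batch-12, batch-13}. Below batch-7: {batch-3, batch-5, batch-8}.
Intersection: {batch-5} — 1.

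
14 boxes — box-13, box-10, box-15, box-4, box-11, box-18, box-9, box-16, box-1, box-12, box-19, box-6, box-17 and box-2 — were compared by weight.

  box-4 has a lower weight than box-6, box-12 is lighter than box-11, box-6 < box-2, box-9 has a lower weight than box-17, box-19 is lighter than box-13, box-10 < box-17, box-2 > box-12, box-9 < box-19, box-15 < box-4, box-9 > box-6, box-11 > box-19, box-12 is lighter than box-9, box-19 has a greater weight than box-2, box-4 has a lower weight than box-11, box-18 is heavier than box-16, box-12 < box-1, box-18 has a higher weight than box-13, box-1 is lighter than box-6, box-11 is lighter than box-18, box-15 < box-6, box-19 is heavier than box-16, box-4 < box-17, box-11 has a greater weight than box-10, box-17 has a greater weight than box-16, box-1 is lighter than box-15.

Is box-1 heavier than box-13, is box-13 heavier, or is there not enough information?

Link the given pairs in sequence: box-1 < box-15; box-15 < box-4; box-4 < box-6; box-6 < box-2; box-2 < box-19; box-19 < box-13.
Together: box-1 < box-15 < box-4 < box-6 < box-2 < box-19 < box-13.
So box-13 is heavier.

box-13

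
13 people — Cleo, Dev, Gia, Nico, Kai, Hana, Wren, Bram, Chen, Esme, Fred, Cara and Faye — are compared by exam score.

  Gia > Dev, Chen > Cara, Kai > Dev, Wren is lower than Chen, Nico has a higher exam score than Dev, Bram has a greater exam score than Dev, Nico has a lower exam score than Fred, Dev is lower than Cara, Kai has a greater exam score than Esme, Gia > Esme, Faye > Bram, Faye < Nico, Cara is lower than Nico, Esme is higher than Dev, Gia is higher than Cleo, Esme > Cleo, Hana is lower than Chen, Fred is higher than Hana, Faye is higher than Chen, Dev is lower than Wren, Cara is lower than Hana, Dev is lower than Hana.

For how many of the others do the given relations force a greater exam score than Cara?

5

The elements the relations force above Cara are Hana, Chen, Faye, Nico, Fred — no chain reaches any other.
That is 5.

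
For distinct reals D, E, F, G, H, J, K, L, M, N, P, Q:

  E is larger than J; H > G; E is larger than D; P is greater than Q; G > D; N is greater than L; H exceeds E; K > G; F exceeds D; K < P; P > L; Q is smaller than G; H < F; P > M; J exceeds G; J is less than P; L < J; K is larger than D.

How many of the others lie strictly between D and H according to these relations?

3

The relations place D below H. An element lies strictly between them when it is forced above D and also forced below H.
Above D: {G, J, K, E, P, F}. Below H: {L, Q, G, J, E}.
Intersection: {G, J, E} — 3.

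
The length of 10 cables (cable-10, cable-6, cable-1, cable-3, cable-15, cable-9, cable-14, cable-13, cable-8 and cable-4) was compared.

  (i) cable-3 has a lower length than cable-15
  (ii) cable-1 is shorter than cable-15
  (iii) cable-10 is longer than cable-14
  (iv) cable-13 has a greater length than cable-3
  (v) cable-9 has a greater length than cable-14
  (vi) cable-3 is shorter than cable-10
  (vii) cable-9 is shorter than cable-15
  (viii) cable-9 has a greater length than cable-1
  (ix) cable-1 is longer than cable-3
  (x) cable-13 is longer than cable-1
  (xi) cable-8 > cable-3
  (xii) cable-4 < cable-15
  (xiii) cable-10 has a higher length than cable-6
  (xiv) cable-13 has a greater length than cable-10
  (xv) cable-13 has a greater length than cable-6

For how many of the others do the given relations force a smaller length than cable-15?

Directly below cable-15: cable-3, cable-4, cable-1, cable-9.
One step further: cable-14 (5 so far).
Nothing else is reachable below cable-15; 5 in all.

5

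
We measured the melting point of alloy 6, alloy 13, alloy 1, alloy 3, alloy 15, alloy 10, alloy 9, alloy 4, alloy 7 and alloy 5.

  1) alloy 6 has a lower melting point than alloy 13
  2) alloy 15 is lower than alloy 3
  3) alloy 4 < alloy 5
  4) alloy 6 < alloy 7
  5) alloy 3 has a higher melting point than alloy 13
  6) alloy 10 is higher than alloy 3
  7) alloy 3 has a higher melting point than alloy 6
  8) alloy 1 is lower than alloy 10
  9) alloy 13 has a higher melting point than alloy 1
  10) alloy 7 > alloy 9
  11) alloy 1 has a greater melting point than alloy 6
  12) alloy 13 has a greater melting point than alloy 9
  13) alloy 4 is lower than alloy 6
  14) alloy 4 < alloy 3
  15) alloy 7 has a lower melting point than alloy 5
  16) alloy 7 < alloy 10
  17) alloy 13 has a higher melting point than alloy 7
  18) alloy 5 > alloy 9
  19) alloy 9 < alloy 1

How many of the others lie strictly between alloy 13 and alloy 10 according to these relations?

Chaining upward from alloy 13 reaches: alloy 3.
Chaining downward from alloy 10 reaches: alloy 4, alloy 9, alloy 6, alloy 1, alloy 7, alloy 15, alloy 3.
Strictly between alloy 13 and alloy 10 are those in both lists: alloy 3 — 1 element.

1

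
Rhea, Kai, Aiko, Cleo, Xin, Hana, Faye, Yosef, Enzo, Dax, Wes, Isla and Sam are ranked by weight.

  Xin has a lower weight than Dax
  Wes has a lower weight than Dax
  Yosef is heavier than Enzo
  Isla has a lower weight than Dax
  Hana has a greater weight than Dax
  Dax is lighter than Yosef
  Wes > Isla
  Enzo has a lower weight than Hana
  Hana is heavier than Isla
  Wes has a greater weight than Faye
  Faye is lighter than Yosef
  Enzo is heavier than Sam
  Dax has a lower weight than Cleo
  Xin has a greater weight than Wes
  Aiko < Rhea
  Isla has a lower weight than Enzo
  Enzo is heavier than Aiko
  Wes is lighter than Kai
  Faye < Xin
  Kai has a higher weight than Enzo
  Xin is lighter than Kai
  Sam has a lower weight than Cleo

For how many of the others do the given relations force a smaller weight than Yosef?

From Yosef the given relations immediately reach Faye, Enzo, Dax.
From those, Aiko, Isla, Wes, Sam, Xin — 8 in total.
Nothing else is reachable below Yosef; 8 in all.

8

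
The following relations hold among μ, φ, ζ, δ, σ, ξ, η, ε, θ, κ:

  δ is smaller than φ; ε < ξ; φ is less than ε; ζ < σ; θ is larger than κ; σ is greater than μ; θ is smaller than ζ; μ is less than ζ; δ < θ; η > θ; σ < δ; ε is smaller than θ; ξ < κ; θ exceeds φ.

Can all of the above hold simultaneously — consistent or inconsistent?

Chaining the given relations yields ζ < σ < δ < φ < ε < ξ < κ < θ, so ζ < θ. But one relation states θ < ζ. These cannot both hold.

inconsistent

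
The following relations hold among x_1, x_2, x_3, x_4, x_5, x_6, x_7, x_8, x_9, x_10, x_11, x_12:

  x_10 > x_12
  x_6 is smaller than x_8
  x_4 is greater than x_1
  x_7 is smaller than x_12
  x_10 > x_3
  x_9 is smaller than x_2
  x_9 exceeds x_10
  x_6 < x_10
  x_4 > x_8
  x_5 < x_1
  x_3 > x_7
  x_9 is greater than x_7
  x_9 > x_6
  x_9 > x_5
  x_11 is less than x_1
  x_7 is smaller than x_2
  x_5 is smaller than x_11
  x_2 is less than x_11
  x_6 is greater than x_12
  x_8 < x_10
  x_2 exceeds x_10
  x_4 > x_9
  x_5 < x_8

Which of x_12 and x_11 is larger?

x_11

x_12 < x_6 < x_8 < x_10 < x_9 < x_2 < x_11, by transitivity through x_6, x_8, x_10, x_9, x_2.
So x_12 < x_11; x_11 is the larger of the two.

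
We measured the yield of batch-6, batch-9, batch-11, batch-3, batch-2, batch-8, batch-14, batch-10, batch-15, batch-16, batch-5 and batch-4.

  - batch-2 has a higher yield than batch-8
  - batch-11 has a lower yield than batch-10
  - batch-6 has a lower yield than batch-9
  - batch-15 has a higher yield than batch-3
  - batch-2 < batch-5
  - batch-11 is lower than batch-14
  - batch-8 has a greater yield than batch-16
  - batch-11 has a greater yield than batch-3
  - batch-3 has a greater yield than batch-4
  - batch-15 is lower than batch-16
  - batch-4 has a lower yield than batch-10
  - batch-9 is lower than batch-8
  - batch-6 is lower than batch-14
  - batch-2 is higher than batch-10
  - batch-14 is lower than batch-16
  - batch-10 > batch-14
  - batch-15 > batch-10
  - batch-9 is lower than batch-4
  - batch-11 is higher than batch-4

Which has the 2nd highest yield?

batch-2

Chaining the given pairs: batch-6 < batch-9 < batch-4 < batch-3 < batch-11 < batch-14 < batch-10 < batch-15 < batch-16 < batch-8 < batch-2 < batch-5.
The 2nd largest is batch-2.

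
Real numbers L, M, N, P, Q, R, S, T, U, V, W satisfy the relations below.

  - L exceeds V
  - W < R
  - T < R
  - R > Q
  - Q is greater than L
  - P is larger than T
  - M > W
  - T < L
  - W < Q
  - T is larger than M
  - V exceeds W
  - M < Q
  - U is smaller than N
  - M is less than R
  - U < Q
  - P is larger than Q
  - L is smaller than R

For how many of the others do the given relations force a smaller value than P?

7

From P the given relations immediately reach T, Q.
From those, W, M, U, L — 6 in total.
From those, V — 7 in total.
No other element is forced below P by the given relations, so the count is 7.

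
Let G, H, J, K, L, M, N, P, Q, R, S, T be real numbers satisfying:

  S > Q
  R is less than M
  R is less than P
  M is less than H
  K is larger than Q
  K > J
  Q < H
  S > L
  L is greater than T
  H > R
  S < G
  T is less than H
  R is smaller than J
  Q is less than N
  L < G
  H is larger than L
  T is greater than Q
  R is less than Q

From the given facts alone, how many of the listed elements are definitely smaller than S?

The elements the relations force below S are R, Q, T, L — no chain reaches any other.
That is 4.

4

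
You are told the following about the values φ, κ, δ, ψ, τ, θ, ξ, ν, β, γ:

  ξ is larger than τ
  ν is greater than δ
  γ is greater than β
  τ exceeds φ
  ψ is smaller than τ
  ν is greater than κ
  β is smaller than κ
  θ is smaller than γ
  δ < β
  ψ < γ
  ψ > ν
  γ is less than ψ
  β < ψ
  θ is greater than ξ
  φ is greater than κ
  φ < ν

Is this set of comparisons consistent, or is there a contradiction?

We have γ < ψ stated directly, yet also ψ < τ < ξ < θ < γ by chaining the others — so ψ < γ. Contradiction.

inconsistent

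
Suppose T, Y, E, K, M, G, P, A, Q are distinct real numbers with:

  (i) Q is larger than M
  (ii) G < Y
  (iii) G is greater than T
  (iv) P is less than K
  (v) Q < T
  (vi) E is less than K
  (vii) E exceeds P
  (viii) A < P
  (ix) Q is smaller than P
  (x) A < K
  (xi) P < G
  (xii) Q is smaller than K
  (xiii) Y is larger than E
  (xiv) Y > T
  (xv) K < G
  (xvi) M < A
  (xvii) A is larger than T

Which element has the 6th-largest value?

A

Piecing the relations together gives one ordering: M < Q < T < A < P < E < K < G < Y.
The 6th largest is A.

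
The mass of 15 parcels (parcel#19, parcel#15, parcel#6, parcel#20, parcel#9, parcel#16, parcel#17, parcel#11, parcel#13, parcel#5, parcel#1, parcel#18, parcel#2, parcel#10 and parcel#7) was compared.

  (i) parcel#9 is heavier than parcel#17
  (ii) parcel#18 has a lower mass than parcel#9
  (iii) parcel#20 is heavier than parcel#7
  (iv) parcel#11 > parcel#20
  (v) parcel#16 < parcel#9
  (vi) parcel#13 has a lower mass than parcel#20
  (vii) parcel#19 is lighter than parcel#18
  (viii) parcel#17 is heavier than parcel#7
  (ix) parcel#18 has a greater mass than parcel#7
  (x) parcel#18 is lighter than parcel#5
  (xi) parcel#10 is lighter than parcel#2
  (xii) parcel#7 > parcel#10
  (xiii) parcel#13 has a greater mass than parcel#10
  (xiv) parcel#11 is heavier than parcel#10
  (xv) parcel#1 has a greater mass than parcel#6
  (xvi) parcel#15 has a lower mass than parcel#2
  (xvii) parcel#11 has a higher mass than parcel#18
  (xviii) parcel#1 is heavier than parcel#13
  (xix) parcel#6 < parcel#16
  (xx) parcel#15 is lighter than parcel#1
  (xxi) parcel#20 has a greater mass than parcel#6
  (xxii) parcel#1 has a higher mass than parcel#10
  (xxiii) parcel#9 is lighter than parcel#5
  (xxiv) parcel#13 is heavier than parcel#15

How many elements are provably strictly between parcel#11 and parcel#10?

4

Chaining upward from parcel#10 reaches: parcel#7, parcel#17, parcel#18, parcel#13, parcel#20, parcel#1, parcel#9, parcel#5, parcel#2.
Chaining downward from parcel#11 reaches: parcel#6, parcel#7, parcel#15, parcel#19, parcel#18, parcel#13, parcel#20.
Strictly between parcel#10 and parcel#11 are those in both lists: parcel#7, parcel#18, parcel#13, parcel#20 — 4 elements.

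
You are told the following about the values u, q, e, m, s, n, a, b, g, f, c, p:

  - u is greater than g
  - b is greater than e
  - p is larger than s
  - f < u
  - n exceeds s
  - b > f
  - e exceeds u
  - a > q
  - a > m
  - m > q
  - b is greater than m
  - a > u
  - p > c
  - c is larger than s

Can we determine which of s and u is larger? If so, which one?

Following every chain through s: above s we get c, n, p.
u is not reached, and no chain runs the other way from u to s.
So the given relations leave the order of s and u undetermined.

undetermined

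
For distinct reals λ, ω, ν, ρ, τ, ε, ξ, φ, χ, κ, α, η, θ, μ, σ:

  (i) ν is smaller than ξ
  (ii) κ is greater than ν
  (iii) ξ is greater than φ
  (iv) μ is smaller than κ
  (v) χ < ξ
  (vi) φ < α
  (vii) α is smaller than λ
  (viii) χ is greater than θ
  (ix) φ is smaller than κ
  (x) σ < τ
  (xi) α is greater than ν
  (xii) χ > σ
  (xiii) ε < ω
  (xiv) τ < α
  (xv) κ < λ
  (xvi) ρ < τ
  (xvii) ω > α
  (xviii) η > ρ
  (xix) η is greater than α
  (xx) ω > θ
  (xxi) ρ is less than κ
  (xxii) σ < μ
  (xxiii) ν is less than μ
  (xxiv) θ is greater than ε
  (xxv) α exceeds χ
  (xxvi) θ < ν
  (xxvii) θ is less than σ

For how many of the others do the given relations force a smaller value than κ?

From κ the given relations immediately reach ρ, ν, μ, φ.
From those, θ, σ — 6 in total.
From those, ε — 7 in total.
Nothing else is reachable below κ; 7 in all.

7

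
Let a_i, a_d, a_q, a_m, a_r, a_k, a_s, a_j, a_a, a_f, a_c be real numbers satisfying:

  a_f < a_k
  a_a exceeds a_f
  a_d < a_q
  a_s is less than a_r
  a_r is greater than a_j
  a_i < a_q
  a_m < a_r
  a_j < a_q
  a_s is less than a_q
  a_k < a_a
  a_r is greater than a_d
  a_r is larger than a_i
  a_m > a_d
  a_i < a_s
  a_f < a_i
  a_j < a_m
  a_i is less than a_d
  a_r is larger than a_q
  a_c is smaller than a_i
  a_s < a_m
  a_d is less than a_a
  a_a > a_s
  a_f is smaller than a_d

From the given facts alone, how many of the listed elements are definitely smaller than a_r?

8

From a_r the given relations immediately reach a_j, a_i, a_d, a_s, a_q, a_m.
From those, a_f, a_c — 8 in total.
Nothing else is reachable below a_r; 8 in all.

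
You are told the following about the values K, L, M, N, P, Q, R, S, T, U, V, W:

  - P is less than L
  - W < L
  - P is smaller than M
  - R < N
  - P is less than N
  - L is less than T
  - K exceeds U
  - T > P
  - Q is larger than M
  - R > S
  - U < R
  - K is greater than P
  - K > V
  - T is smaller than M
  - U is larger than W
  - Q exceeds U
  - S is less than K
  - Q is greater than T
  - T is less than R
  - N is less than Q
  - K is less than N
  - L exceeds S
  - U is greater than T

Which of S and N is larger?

S < L and L < T give S < T.
With T < U: S < L < T < U.
With U < K: S < L < T < U < K.
With K < N: S < L < T < U < K < N.
So S < N; N is the larger of the two.

N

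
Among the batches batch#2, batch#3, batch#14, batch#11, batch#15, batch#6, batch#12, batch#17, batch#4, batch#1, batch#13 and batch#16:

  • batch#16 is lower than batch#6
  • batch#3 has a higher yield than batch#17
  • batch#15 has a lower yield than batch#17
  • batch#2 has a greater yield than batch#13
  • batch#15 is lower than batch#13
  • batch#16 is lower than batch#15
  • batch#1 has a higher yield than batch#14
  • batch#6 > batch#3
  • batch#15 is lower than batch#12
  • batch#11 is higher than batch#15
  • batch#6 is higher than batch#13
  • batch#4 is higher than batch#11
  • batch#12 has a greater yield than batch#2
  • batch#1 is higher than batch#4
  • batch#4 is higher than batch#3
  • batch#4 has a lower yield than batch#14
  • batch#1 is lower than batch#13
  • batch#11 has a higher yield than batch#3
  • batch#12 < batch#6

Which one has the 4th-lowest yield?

batch#3

Chaining the given pairs: batch#16 < batch#15 < batch#17 < batch#3 < batch#11 < batch#4 < batch#14 < batch#1 < batch#13 < batch#2 < batch#12 < batch#6.
The 4th smallest is batch#3.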